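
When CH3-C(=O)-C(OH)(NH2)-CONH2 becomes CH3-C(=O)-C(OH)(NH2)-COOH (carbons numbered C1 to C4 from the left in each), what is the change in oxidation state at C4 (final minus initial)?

Before: C4 has 1 bond to C, 2 bonds to O, 1 bond to N → oxidation state +3.
After: C4 has 1 bond to C, 3 bonds to O → oxidation state +3.
Δ = +3 − (+3) = 0, so no net redox change at C4.

0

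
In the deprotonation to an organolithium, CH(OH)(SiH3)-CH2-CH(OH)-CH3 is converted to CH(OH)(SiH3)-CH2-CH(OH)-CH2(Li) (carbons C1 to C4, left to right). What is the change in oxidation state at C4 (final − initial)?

Before: C4 has 1 bond to C, 3 bonds to H → oxidation state -3.
After: C4 has 1 bond to C, 2 bonds to H, 1 bond to Li → oxidation state -3.
Δ = -3 − (-3) = 0, so no net redox change at C4.

0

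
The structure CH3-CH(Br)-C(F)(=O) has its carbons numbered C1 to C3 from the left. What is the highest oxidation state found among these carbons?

+3

Tallying each carbon's bonds:
C1: 1C, 3H → 0 − 3 = -3
C2: 2C, 1H, 1Br → 0 − 1 + 1 = 0
C3: 1C, 2O, 1F → 0 + 2 + 1 = +3
The highest value is +3.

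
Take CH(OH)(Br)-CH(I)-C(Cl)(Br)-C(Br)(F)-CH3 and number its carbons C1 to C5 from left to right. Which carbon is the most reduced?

C5

Tallying each carbon's bonds:
C1: 1C, 1H, 1O, 1Br → 0 − 1 + 1 + 1 = +1
C2: 2C, 1H, 1I → 0 − 1 + 1 = 0
C3: 2C, 1Cl, 1Br → 0 + 1 + 1 = +2
C4: 2C, 1F, 1Br → 0 + 1 + 1 = +2
C5: 1C, 3H → 0 − 3 = -3
The most reduced carbon is C5 at -3.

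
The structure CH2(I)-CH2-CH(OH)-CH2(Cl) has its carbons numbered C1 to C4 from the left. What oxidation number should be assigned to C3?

0

Bonds to more-electronegative neighbours contribute +1 each, bonds to H or metals contribute −1 each, and C–C bonds contribute 0.
C3 has one bond to C (0), one bond to C (0), one bond to O (+1), one bond to H (-1).
Oxidation state = 0 + 0 + 1 − 1 = 0.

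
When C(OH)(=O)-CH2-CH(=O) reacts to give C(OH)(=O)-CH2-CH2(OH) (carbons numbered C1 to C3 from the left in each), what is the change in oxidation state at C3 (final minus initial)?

Before: C3 has 1 bond to C, 1 bond to H, 2 bonds to O → oxidation state +1.
After: C3 has 1 bond to C, 2 bonds to H, 1 bond to O → oxidation state -1.
Δ = -1 − (+1) = -2, so this is a reduction at C3.

-2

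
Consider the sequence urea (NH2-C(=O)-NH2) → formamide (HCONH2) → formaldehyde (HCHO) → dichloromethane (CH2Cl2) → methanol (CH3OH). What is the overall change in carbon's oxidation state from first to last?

Carbon oxidation states along the series — urea: +4, formamide: +2, formaldehyde: 0, dichloromethane: 0, methanol: -2.
Net change = -2 − (+4) = -6.

-6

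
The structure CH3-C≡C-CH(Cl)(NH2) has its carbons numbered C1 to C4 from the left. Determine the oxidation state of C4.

C4 has one bond to C (0), one bond to H (-1), one bond to Cl (+1), one bond to N (+1).
Oxidation state = 0 − 1 + 1 + 1 = +1.

+1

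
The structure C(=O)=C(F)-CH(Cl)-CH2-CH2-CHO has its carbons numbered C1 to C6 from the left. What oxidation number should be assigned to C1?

Bonds to more-electronegative neighbours contribute +1 each, bonds to H or metals contribute −1 each, and C–C bonds contribute 0.
C1 has a double bond to C (2×0 = 0), a double bond to O (2×+1 = +2).
Oxidation state = 0 + 2 = +2.

+2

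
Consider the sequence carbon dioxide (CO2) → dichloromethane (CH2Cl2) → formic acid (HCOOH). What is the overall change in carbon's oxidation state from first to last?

-2

Carbon oxidation states along the series — carbon dioxide: +4, dichloromethane: 0, formic acid: +2.
Net change = +2 − (+4) = -2.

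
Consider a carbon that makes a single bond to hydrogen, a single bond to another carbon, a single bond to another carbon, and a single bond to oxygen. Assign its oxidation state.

0

The carbon has one bond to C (0), one bond to C (0), one bond to H (-1), one bond to O (+1).
Oxidation state = 0 + 0 − 1 + 1 = 0.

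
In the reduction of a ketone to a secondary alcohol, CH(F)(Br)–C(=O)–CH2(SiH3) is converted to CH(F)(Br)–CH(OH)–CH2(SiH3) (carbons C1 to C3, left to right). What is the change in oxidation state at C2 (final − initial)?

Before: C2 has 2 bonds to C, 2 bonds to O → oxidation state +2.
After: C2 has 2 bonds to C, 1 bond to H, 1 bond to O → oxidation state 0.
Δ = 0 − (+2) = -2, so this is a reduction at C2.

-2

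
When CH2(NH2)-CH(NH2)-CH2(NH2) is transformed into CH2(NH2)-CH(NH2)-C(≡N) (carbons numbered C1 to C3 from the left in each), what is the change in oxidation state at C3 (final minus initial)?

Before: C3 has 1 bond to C, 2 bonds to H, 1 bond to N → oxidation state -1.
After: C3 has 1 bond to C, 3 bonds to N → oxidation state +3.
Δ = +3 − (-1) = +4, so this is an oxidation at C3.

+4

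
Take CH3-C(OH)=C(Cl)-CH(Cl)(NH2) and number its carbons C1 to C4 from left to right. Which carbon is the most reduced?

Count +1 for every bond to an atom more electronegative than carbon and −1 for every bond to one less electronegative; C–C bonds are 0. Tallying each carbon:
C1: 1C, 3H → 0 − 3 = -3
C2: 3C, 1O → 0 + 1 = +1
C3: 3C, 1Cl → 0 + 1 = +1
C4: 1C, 1H, 1N, 1Cl → 0 − 1 + 1 + 1 = +1
The most reduced carbon is C1 at -3.

C1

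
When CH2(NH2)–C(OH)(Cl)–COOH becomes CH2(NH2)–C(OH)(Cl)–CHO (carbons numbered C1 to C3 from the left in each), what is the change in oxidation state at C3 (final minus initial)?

-2

Before: C3 has 1 bond to C, 3 bonds to O → oxidation state +3.
After: C3 has 1 bond to C, 1 bond to H, 2 bonds to O → oxidation state +1.
Δ = +1 − (+3) = -2, so this is a reduction at C3.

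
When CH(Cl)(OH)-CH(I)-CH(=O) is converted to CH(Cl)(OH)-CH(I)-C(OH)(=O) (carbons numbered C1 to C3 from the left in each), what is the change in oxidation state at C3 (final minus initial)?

+2

Before: C3 has 1 bond to C, 1 bond to H, 2 bonds to O → oxidation state +1.
After: C3 has 1 bond to C, 3 bonds to O → oxidation state +3.
Δ = +3 − (+1) = +2, so this is an oxidation at C3.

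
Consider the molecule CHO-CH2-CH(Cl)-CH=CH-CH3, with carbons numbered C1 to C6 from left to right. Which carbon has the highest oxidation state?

Count +1 for every bond to an atom more electronegative than carbon and −1 for every bond to one less electronegative; C–C bonds are 0. Tallying each carbon:
C1: 1C, 1H, 2O → 0 − 1 + 2 = +1
C2: 2C, 2H → 0 − 2 = -2
C3: 2C, 1H, 1Cl → 0 − 1 + 1 = 0
C4: 3C, 1H → 0 − 1 = -1
C5: 3C, 1H → 0 − 1 = -1
C6: 1C, 3H → 0 − 3 = -3
The most oxidised carbon is C1 at +1.

C1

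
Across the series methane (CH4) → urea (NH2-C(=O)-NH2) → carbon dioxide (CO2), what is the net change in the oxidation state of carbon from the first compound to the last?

Carbon oxidation states along the series — methane: -4, urea: +4, carbon dioxide: +4.
Net change = +4 − (-4) = +8.

+8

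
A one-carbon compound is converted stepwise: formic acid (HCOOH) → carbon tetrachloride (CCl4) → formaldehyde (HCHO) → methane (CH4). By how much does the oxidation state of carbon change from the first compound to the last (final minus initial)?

-6

Carbon oxidation states along the series — formic acid: +2, carbon tetrachloride: +4, formaldehyde: 0, methane: -4.
Net change = -4 − (+2) = -6.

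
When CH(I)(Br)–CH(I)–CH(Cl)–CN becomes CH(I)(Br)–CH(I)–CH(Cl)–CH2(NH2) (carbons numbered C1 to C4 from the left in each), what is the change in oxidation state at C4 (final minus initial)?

Before: C4 has 1 bond to C, 3 bonds to N → oxidation state +3.
After: C4 has 1 bond to C, 2 bonds to H, 1 bond to N → oxidation state -1.
Δ = -1 − (+3) = -4, so this is a reduction at C4.

-4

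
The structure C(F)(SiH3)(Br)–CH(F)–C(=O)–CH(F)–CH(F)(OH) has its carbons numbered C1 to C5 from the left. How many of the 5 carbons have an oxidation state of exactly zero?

Tallying each carbon's bonds:
C1: 1C, 1F, 1Br, 1Si → 0 + 1 + 1 − 1 = +1
C2: 2C, 1H, 1F → 0 − 1 + 1 = 0
C3: 2C, 2O → 0 + 2 = +2
C4: 2C, 1H, 1F → 0 − 1 + 1 = 0
C5: 1C, 1H, 1O, 1F → 0 − 1 + 1 + 1 = +1
2 carbons (C2, C4) meet the condition.

2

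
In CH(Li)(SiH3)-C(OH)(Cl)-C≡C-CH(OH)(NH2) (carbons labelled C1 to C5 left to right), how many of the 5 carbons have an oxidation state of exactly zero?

Bonds to more-electronegative neighbours contribute +1 each, bonds to H or metals contribute −1 each, and C–C bonds contribute 0. Tallying each carbon:
C1: 1C, 1H, 1Li, 1Si → 0 − 1 − 1 − 1 = -3
C2: 2C, 1O, 1Cl → 0 + 1 + 1 = +2
C3: 4C → 0 = 0
C4: 4C → 0 = 0
C5: 1C, 1H, 1O, 1N → 0 − 1 + 1 + 1 = +1
2 carbons (C3, C4) meet the condition.

2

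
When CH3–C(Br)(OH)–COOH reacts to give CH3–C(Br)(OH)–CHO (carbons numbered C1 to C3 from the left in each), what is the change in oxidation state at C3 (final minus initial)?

Before: C3 has 1 bond to C, 3 bonds to O → oxidation state +3.
After: C3 has 1 bond to C, 1 bond to H, 2 bonds to O → oxidation state +1.
Δ = +1 − (+3) = -2, so this is a reduction at C3.

-2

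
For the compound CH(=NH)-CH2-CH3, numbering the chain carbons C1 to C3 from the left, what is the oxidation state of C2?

-2

Assign +1 per bond to O/N/halogen, −1 per bond to H or an electropositive element, and 0 per bond to carbon.
C2 has one bond to C (0), one bond to C (0), one bond to H (-1), one bond to H (-1).
Oxidation state = 0 + 0 − 1 − 1 = -2.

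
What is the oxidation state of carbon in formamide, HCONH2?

Assign +1 per bond to O/N/halogen, −1 per bond to H or an electropositive element, and 0 per bond to carbon.
The carbon has one bond to H (-1), a double bond to O (2×+1 = +2), one bond to N (+1).
Oxidation state = -1 + 2 + 1 = +2.

+2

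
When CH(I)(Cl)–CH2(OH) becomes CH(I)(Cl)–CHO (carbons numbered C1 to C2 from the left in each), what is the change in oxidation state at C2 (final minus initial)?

Before: C2 has 1 bond to C, 2 bonds to H, 1 bond to O → oxidation state -1.
After: C2 has 1 bond to C, 1 bond to H, 2 bonds to O → oxidation state +1.
Δ = +1 − (-1) = +2, so this is an oxidation at C2.

+2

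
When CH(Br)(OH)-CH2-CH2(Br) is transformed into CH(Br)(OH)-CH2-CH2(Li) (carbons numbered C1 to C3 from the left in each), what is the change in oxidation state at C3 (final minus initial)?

-2

Before: C3 has 1 bond to C, 2 bonds to H, 1 bond to Br → oxidation state -1.
After: C3 has 1 bond to C, 2 bonds to H, 1 bond to Li → oxidation state -3.
Δ = -3 − (-1) = -2, so this is a reduction at C3.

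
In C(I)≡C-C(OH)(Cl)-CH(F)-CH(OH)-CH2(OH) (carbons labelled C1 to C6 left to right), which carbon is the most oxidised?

C3

Bonds to more-electronegative neighbours contribute +1 each, bonds to H or metals contribute −1 each, and C–C bonds contribute 0. Tallying each carbon:
C1: 3C, 1I → 0 + 1 = +1
C2: 4C → 0 = 0
C3: 2C, 1O, 1Cl → 0 + 1 + 1 = +2
C4: 2C, 1H, 1F → 0 − 1 + 1 = 0
C5: 2C, 1H, 1O → 0 − 1 + 1 = 0
C6: 1C, 2H, 1O → 0 − 2 + 1 = -1
The most oxidised carbon is C3 at +2.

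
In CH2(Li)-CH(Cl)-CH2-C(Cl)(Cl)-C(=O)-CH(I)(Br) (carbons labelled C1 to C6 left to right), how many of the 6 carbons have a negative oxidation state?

Bonds to more-electronegative neighbours contribute +1 each, bonds to H or metals contribute −1 each, and C–C bonds contribute 0. Tallying each carbon:
C1: 1C, 2H, 1Li → 0 − 2 − 1 = -3
C2: 2C, 1H, 1Cl → 0 − 1 + 1 = 0
C3: 2C, 2H → 0 − 2 = -2
C4: 2C, 2Cl → 0 + 2 = +2
C5: 2C, 2O → 0 + 2 = +2
C6: 1C, 1H, 1Br, 1I → 0 − 1 + 1 + 1 = +1
2 carbons (C1, C3) meet the condition.

2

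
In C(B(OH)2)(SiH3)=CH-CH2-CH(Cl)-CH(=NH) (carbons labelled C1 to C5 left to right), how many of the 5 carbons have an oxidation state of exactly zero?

1

Bonds to more-electronegative neighbours contribute +1 each, bonds to H or metals contribute −1 each, and C–C bonds contribute 0. Tallying each carbon:
C1: 2C, 1B, 1Si → 0 − 1 − 1 = -2
C2: 3C, 1H → 0 − 1 = -1
C3: 2C, 2H → 0 − 2 = -2
C4: 2C, 1H, 1Cl → 0 − 1 + 1 = 0
C5: 1C, 1H, 2N → 0 − 1 + 2 = +1
1 carbon (C4) meets the condition.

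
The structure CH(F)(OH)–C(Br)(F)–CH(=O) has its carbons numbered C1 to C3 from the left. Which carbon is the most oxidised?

Each bond to a more electronegative atom (O, N, halogen) counts +1, each bond to a less electronegative atom (H, metal, B, Si) counts −1, and each C–C bond counts 0. Tallying each carbon:
C1: 1C, 1H, 1O, 1F → 0 − 1 + 1 + 1 = +1
C2: 2C, 1F, 1Br → 0 + 1 + 1 = +2
C3: 1C, 1H, 2O → 0 − 1 + 2 = +1
The most oxidised carbon is C2 at +2.

C2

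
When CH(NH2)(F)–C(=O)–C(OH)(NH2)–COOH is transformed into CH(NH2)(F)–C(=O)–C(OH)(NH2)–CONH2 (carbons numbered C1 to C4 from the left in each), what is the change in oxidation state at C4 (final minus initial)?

0

Before: C4 has 1 bond to C, 3 bonds to O → oxidation state +3.
After: C4 has 1 bond to C, 2 bonds to O, 1 bond to N → oxidation state +3.
Δ = +3 − (+3) = 0, so no net redox change at C4.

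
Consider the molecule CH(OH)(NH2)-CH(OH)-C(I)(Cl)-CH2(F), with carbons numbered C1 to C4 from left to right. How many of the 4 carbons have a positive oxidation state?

Assign +1 per bond to O/N/halogen, −1 per bond to H or an electropositive element, and 0 per bond to carbon. Tallying each carbon:
C1: 1C, 1H, 1O, 1N → 0 − 1 + 1 + 1 = +1
C2: 2C, 1H, 1O → 0 − 1 + 1 = 0
C3: 2C, 1Cl, 1I → 0 + 1 + 1 = +2
C4: 1C, 2H, 1F → 0 − 2 + 1 = -1
2 carbons (C1, C3) meet the condition.

2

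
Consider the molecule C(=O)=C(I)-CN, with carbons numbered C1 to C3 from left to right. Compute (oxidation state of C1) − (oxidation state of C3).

-1

C1: 2C, 2O → 0 + 2 = +2
C3: 1C, 3N → 0 + 3 = +3
Difference: +2 − (+3) = -1.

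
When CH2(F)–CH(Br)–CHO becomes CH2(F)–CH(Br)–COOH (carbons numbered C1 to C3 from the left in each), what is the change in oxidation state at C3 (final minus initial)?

+2

Before: C3 has 1 bond to C, 1 bond to H, 2 bonds to O → oxidation state +1.
After: C3 has 1 bond to C, 3 bonds to O → oxidation state +3.
Δ = +3 − (+1) = +2, so this is an oxidation at C3.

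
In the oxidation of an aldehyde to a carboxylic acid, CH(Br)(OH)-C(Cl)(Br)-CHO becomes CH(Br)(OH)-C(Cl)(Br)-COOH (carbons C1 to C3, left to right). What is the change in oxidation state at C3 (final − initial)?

+2

Before: C3 has 1 bond to C, 1 bond to H, 2 bonds to O → oxidation state +1.
After: C3 has 1 bond to C, 3 bonds to O → oxidation state +3.
Δ = +3 − (+1) = +2, so this is an oxidation at C3.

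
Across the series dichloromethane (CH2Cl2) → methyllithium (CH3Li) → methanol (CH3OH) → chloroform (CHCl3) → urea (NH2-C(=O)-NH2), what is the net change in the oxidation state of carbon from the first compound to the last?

+4

Carbon oxidation states along the series — dichloromethane: 0, methyllithium: -4, methanol: -2, chloroform: +2, urea: +4.
Net change = +4 − (0) = +4.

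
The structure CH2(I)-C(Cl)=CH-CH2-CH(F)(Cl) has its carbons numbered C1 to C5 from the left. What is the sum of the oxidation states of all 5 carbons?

-2

Bonds to more-electronegative neighbours contribute +1 each, bonds to H or metals contribute −1 each, and C–C bonds contribute 0. Tallying each carbon:
C1: 1C, 2H, 1I → 0 − 2 + 1 = -1
C2: 3C, 1Cl → 0 + 1 = +1
C3: 3C, 1H → 0 − 1 = -1
C4: 2C, 2H → 0 − 2 = -2
C5: 1C, 1H, 1F, 1Cl → 0 − 1 + 1 + 1 = +1
Sum = -1 + 1 − 1 − 2 + 1 = -2.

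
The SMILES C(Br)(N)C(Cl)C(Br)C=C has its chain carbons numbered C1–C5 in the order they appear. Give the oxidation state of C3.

C3 has one bond to C (0), one bond to C (0), one bond to H (-1), one bond to Br (+1).
Oxidation state = 0 + 0 − 1 + 1 = 0.

0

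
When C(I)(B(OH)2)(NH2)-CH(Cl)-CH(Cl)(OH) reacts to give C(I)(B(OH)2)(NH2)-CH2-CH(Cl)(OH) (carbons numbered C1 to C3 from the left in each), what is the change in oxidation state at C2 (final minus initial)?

Before: C2 has 2 bonds to C, 1 bond to H, 1 bond to Cl → oxidation state 0.
After: C2 has 2 bonds to C, 2 bonds to H → oxidation state -2.
Δ = -2 − (0) = -2, so this is a reduction at C2.

-2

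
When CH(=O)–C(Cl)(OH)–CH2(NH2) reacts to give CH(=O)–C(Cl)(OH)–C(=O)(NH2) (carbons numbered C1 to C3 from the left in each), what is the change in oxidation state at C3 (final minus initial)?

Before: C3 has 1 bond to C, 2 bonds to H, 1 bond to N → oxidation state -1.
After: C3 has 1 bond to C, 2 bonds to O, 1 bond to N → oxidation state +3.
Δ = +3 − (-1) = +4, so this is an oxidation at C3.

+4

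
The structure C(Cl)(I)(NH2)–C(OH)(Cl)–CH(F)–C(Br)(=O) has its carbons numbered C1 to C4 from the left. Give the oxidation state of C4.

C4 has one bond to C (0), one bond to Br (+1), a double bond to O (2×+1 = +2).
Oxidation state = 0 + 1 + 2 = +3.

+3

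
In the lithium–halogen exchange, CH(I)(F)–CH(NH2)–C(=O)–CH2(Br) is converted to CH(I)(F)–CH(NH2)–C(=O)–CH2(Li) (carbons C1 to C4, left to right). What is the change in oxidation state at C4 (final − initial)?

-2

Before: C4 has 1 bond to C, 2 bonds to H, 1 bond to Br → oxidation state -1.
After: C4 has 1 bond to C, 2 bonds to H, 1 bond to Li → oxidation state -3.
Δ = -3 − (-1) = -2, so this is a reduction at C4.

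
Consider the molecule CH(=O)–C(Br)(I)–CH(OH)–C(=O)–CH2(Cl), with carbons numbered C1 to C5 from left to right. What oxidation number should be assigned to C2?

+2

C2 has one bond to C (0), one bond to C (0), one bond to Br (+1), one bond to I (+1).
Oxidation state = 0 + 0 + 1 + 1 = +2.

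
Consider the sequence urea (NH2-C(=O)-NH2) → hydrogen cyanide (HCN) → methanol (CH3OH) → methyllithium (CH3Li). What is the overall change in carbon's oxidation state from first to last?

-8

Carbon oxidation states along the series — urea: +4, hydrogen cyanide: +2, methanol: -2, methyllithium: -4.
Net change = -4 − (+4) = -8.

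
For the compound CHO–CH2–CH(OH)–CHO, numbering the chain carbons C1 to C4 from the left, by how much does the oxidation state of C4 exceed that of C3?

+1

C4: 1C, 1H, 2O → 0 − 1 + 2 = +1
C3: 2C, 1H, 1O → 0 − 1 + 1 = 0
Difference: +1 − (0) = +1.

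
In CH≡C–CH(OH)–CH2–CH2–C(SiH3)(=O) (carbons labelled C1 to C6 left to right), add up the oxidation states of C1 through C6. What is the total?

-4

Assign +1 per bond to O/N/halogen, −1 per bond to H or an electropositive element, and 0 per bond to carbon. Tallying each carbon:
C1: 3C, 1H → 0 − 1 = -1
C2: 4C → 0 = 0
C3: 2C, 1H, 1O → 0 − 1 + 1 = 0
C4: 2C, 2H → 0 − 2 = -2
C5: 2C, 2H → 0 − 2 = -2
C6: 1C, 2O, 1Si → 0 + 2 − 1 = +1
Sum = -1 + 0 + 0 − 2 − 2 + 1 = -4.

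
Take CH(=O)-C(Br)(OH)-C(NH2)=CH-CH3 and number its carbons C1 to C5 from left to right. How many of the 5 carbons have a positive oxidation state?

3

Tallying each carbon's bonds:
C1: 1C, 1H, 2O → 0 − 1 + 2 = +1
C2: 2C, 1O, 1Br → 0 + 1 + 1 = +2
C3: 3C, 1N → 0 + 1 = +1
C4: 3C, 1H → 0 − 1 = -1
C5: 1C, 3H → 0 − 3 = -3
3 carbons (C1, C2, C3) meet the condition.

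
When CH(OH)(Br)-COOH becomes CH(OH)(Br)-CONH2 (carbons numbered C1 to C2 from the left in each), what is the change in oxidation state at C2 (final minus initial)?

0

Before: C2 has 1 bond to C, 3 bonds to O → oxidation state +3.
After: C2 has 1 bond to C, 2 bonds to O, 1 bond to N → oxidation state +3.
Δ = +3 − (+3) = 0, so no net redox change at C2.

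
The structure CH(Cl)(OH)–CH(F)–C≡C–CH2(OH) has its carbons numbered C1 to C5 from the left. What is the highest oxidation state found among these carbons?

Count +1 for every bond to an atom more electronegative than carbon and −1 for every bond to one less electronegative; C–C bonds are 0. Tallying each carbon:
C1: 1C, 1H, 1O, 1Cl → 0 − 1 + 1 + 1 = +1
C2: 2C, 1H, 1F → 0 − 1 + 1 = 0
C3: 4C → 0 = 0
C4: 4C → 0 = 0
C5: 1C, 2H, 1O → 0 − 2 + 1 = -1
The highest value is +1.

+1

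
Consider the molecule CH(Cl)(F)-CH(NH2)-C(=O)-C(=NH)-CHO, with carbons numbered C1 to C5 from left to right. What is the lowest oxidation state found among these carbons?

Assign +1 per bond to O/N/halogen, −1 per bond to H or an electropositive element, and 0 per bond to carbon. Tallying each carbon:
C1: 1C, 1H, 1F, 1Cl → 0 − 1 + 1 + 1 = +1
C2: 2C, 1H, 1N → 0 − 1 + 1 = 0
C3: 2C, 2O → 0 + 2 = +2
C4: 2C, 2N → 0 + 2 = +2
C5: 1C, 1H, 2O → 0 − 1 + 2 = +1
The lowest value is 0.

0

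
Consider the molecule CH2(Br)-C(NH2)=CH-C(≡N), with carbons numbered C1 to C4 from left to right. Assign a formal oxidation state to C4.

C4 has one bond to C (0), a triple bond to N (3×+1 = +3).
Oxidation state = 0 + 3 = +3.

+3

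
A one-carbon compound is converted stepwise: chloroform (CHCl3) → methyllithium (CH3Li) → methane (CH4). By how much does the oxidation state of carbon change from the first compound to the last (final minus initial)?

-6

Carbon oxidation states along the series — chloroform: +2, methyllithium: -4, methane: -4.
Net change = -4 − (+2) = -6.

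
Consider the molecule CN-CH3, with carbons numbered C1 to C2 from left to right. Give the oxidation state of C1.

+3

Each bond to a more electronegative atom (O, N, halogen) counts +1, each bond to a less electronegative atom (H, metal, B, Si) counts −1, and each C–C bond counts 0.
C1 has one bond to C (0), a triple bond to N (3×+1 = +3).
Oxidation state = 0 + 3 = +3.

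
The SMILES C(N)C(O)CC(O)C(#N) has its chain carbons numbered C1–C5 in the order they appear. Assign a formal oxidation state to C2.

0

Each bond to a more electronegative atom (O, N, halogen) counts +1, each bond to a less electronegative atom (H, metal, B, Si) counts −1, and each C–C bond counts 0.
C2 has one bond to C (0), one bond to C (0), one bond to O (+1), one bond to H (-1).
Oxidation state = 0 + 0 + 1 − 1 = 0.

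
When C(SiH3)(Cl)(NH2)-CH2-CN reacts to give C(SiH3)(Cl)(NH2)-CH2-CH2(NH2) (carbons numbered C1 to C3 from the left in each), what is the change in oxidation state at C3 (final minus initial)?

Before: C3 has 1 bond to C, 3 bonds to N → oxidation state +3.
After: C3 has 1 bond to C, 2 bonds to H, 1 bond to N → oxidation state -1.
Δ = -1 − (+3) = -4, so this is a reduction at C3.

-4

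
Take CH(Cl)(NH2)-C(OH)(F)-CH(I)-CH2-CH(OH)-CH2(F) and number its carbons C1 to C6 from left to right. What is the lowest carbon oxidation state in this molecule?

-2

Tallying each carbon's bonds:
C1: 1C, 1H, 1N, 1Cl → 0 − 1 + 1 + 1 = +1
C2: 2C, 1O, 1F → 0 + 1 + 1 = +2
C3: 2C, 1H, 1I → 0 − 1 + 1 = 0
C4: 2C, 2H → 0 − 2 = -2
C5: 2C, 1H, 1O → 0 − 1 + 1 = 0
C6: 1C, 2H, 1F → 0 − 2 + 1 = -1
The lowest value is -2.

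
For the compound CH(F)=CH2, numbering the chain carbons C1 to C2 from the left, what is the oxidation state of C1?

C1 has a double bond to C (2×0 = 0), one bond to F (+1), one bond to H (-1).
Oxidation state = 0 + 1 − 1 = 0.

0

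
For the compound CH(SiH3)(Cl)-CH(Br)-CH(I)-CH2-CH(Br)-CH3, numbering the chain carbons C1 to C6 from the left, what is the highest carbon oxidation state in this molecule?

0

Each bond to a more electronegative atom (O, N, halogen) counts +1, each bond to a less electronegative atom (H, metal, B, Si) counts −1, and each C–C bond counts 0. Tallying each carbon:
C1: 1C, 1H, 1Cl, 1Si → 0 − 1 + 1 − 1 = -1
C2: 2C, 1H, 1Br → 0 − 1 + 1 = 0
C3: 2C, 1H, 1I → 0 − 1 + 1 = 0
C4: 2C, 2H → 0 − 2 = -2
C5: 2C, 1H, 1Br → 0 − 1 + 1 = 0
C6: 1C, 3H → 0 − 3 = -3
The highest value is 0.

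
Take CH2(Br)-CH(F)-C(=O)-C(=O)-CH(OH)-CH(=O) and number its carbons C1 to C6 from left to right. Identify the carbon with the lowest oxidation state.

C1

Tallying each carbon's bonds:
C1: 1C, 2H, 1Br → 0 − 2 + 1 = -1
C2: 2C, 1H, 1F → 0 − 1 + 1 = 0
C3: 2C, 2O → 0 + 2 = +2
C4: 2C, 2O → 0 + 2 = +2
C5: 2C, 1H, 1O → 0 − 1 + 1 = 0
C6: 1C, 1H, 2O → 0 − 1 + 2 = +1
The most reduced carbon is C1 at -1.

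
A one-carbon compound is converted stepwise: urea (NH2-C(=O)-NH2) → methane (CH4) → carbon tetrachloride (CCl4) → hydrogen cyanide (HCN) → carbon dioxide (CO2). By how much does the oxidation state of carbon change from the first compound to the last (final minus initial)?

Carbon oxidation states along the series — urea: +4, methane: -4, carbon tetrachloride: +4, hydrogen cyanide: +2, carbon dioxide: +4.
Net change = +4 − (+4) = 0.

0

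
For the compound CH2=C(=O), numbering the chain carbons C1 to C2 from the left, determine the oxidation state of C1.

-2

C1 has a double bond to C (2×0 = 0), one bond to H (-1), one bond to H (-1).
Oxidation state = 0 − 1 − 1 = -2.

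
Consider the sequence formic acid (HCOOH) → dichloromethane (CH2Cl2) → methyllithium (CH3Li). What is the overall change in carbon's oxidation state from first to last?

Carbon oxidation states along the series — formic acid: +2, dichloromethane: 0, methyllithium: -4.
Net change = -4 − (+2) = -6.

-6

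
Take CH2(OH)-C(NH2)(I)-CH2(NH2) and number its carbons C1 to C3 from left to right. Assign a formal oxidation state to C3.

Bonds to more-electronegative neighbours contribute +1 each, bonds to H or metals contribute −1 each, and C–C bonds contribute 0.
C3 has one bond to C (0), one bond to H (-1), one bond to N (+1), one bond to H (-1).
Oxidation state = 0 − 1 + 1 − 1 = -1.

-1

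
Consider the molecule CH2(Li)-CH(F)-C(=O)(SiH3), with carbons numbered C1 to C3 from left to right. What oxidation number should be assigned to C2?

C2 has one bond to C (0), one bond to C (0), one bond to H (-1), one bond to F (+1).
Oxidation state = 0 + 0 − 1 + 1 = 0.

0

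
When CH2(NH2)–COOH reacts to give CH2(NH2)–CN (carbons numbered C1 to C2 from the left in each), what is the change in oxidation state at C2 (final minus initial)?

Before: C2 has 1 bond to C, 3 bonds to O → oxidation state +3.
After: C2 has 1 bond to C, 3 bonds to N → oxidation state +3.
Δ = +3 − (+3) = 0, so no net redox change at C2.

0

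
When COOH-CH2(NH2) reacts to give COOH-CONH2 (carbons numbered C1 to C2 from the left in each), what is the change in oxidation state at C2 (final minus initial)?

Before: C2 has 1 bond to C, 2 bonds to H, 1 bond to N → oxidation state -1.
After: C2 has 1 bond to C, 2 bonds to O, 1 bond to N → oxidation state +3.
Δ = +3 − (-1) = +4, so this is an oxidation at C2.

+4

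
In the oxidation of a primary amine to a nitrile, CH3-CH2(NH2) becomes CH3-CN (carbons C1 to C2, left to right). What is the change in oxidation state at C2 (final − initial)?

Before: C2 has 1 bond to C, 2 bonds to H, 1 bond to N → oxidation state -1.
After: C2 has 1 bond to C, 3 bonds to N → oxidation state +3.
Δ = +3 − (-1) = +4, so this is an oxidation at C2.

+4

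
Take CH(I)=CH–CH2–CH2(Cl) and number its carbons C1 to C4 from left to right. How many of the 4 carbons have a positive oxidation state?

0

Tallying each carbon's bonds:
C1: 2C, 1H, 1I → 0 − 1 + 1 = 0
C2: 3C, 1H → 0 − 1 = -1
C3: 2C, 2H → 0 − 2 = -2
C4: 1C, 2H, 1Cl → 0 − 2 + 1 = -1
0 carbons meet the condition.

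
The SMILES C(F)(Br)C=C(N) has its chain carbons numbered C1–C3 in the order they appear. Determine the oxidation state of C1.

+1

C1 has one bond to C (0), one bond to F (+1), one bond to H (-1), one bond to Br (+1).
Oxidation state = 0 + 1 − 1 + 1 = +1.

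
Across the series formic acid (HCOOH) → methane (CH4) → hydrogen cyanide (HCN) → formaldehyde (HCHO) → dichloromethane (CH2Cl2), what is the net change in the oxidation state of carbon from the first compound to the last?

-2

Carbon oxidation states along the series — formic acid: +2, methane: -4, hydrogen cyanide: +2, formaldehyde: 0, dichloromethane: 0.
Net change = 0 − (+2) = -2.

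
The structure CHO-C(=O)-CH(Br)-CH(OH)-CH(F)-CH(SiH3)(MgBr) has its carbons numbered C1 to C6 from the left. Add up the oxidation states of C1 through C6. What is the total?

Tallying each carbon's bonds:
C1: 1C, 1H, 2O → 0 − 1 + 2 = +1
C2: 2C, 2O → 0 + 2 = +2
C3: 2C, 1H, 1Br → 0 − 1 + 1 = 0
C4: 2C, 1H, 1O → 0 − 1 + 1 = 0
C5: 2C, 1H, 1F → 0 − 1 + 1 = 0
C6: 1C, 1H, 1Mg, 1Si → 0 − 1 − 1 − 1 = -3
Sum = +1 + 2 + 0 + 0 + 0 − 3 = 0.

0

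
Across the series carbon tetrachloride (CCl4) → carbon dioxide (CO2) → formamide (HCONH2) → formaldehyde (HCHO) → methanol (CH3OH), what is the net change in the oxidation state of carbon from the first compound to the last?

-6

Carbon oxidation states along the series — carbon tetrachloride: +4, carbon dioxide: +4, formamide: +2, formaldehyde: 0, methanol: -2.
Net change = -2 − (+4) = -6.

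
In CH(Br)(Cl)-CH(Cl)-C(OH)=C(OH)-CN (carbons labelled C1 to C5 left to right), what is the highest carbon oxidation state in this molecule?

Each bond to a more electronegative atom (O, N, halogen) counts +1, each bond to a less electronegative atom (H, metal, B, Si) counts −1, and each C–C bond counts 0. Tallying each carbon:
C1: 1C, 1H, 1Cl, 1Br → 0 − 1 + 1 + 1 = +1
C2: 2C, 1H, 1Cl → 0 − 1 + 1 = 0
C3: 3C, 1O → 0 + 1 = +1
C4: 3C, 1O → 0 + 1 = +1
C5: 1C, 3N → 0 + 3 = +3
The highest value is +3.

+3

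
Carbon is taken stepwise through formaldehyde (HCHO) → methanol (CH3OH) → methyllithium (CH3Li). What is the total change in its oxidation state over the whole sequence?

-4

Carbon oxidation states along the series — formaldehyde: 0, methanol: -2, methyllithium: -4.
Net change = -4 − (0) = -4.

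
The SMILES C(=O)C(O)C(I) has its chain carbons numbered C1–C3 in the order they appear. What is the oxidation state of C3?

C3 has one bond to C (0), one bond to I (+1), one bond to H (-1), one bond to H (-1).
Oxidation state = 0 + 1 − 1 − 1 = -1.

-1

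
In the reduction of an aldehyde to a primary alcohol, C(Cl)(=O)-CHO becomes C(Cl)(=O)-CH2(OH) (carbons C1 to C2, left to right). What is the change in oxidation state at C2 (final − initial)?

-2

Before: C2 has 1 bond to C, 1 bond to H, 2 bonds to O → oxidation state +1.
After: C2 has 1 bond to C, 2 bonds to H, 1 bond to O → oxidation state -1.
Δ = -1 − (+1) = -2, so this is a reduction at C2.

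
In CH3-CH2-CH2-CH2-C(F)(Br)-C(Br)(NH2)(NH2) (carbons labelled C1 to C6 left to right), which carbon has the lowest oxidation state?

Bonds to more-electronegative neighbours contribute +1 each, bonds to H or metals contribute −1 each, and C–C bonds contribute 0. Tallying each carbon:
C1: 1C, 3H → 0 − 3 = -3
C2: 2C, 2H → 0 − 2 = -2
C3: 2C, 2H → 0 − 2 = -2
C4: 2C, 2H → 0 − 2 = -2
C5: 2C, 1F, 1Br → 0 + 1 + 1 = +2
C6: 1C, 2N, 1Br → 0 + 2 + 1 = +3
The most reduced carbon is C1 at -3.

C1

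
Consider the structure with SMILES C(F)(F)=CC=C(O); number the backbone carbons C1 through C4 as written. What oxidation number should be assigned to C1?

+2

C1 has a double bond to C (2×0 = 0), one bond to F (+1), one bond to F (+1).
Oxidation state = 0 + 1 + 1 = +2.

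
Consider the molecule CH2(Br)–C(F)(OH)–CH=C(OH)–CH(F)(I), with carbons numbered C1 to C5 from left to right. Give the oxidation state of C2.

+2

Count +1 for every bond to an atom more electronegative than carbon and −1 for every bond to one less electronegative; C–C bonds are 0.
C2 has one bond to C (0), one bond to C (0), one bond to F (+1), one bond to O (+1).
Oxidation state = 0 + 0 + 1 + 1 = +2.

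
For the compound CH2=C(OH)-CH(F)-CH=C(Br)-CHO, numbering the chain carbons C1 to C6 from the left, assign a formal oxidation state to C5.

C5 has a double bond to C (2×0 = 0), one bond to C (0), one bond to Br (+1).
Oxidation state = 0 + 0 + 1 = +1.

+1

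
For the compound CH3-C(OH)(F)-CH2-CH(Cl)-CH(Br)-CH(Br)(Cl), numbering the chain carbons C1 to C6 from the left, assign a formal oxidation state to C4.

C4 has one bond to C (0), one bond to C (0), one bond to Cl (+1), one bond to H (-1).
Oxidation state = 0 + 0 + 1 − 1 = 0.

0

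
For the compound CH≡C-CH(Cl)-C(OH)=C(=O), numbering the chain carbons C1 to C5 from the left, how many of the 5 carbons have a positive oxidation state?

Assign +1 per bond to O/N/halogen, −1 per bond to H or an electropositive element, and 0 per bond to carbon. Tallying each carbon:
C1: 3C, 1H → 0 − 1 = -1
C2: 4C → 0 = 0
C3: 2C, 1H, 1Cl → 0 − 1 + 1 = 0
C4: 3C, 1O → 0 + 1 = +1
C5: 2C, 2O → 0 + 2 = +2
2 carbons (C4, C5) meet the condition.

2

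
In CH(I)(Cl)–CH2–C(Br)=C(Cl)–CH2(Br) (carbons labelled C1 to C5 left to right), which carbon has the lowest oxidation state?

C2

Bonds to more-electronegative neighbours contribute +1 each, bonds to H or metals contribute −1 each, and C–C bonds contribute 0. Tallying each carbon:
C1: 1C, 1H, 1Cl, 1I → 0 − 1 + 1 + 1 = +1
C2: 2C, 2H → 0 − 2 = -2
C3: 3C, 1Br → 0 + 1 = +1
C4: 3C, 1Cl → 0 + 1 = +1
C5: 1C, 2H, 1Br → 0 − 2 + 1 = -1
The most reduced carbon is C2 at -2.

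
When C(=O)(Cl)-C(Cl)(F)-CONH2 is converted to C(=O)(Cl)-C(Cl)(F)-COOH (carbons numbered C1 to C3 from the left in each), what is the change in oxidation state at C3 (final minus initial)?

0

Before: C3 has 1 bond to C, 2 bonds to O, 1 bond to N → oxidation state +3.
After: C3 has 1 bond to C, 3 bonds to O → oxidation state +3.
Δ = +3 − (+3) = 0, so no net redox change at C3.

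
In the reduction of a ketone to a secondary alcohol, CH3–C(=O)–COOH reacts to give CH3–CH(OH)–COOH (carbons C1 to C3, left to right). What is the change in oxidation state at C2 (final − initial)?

-2

Before: C2 has 2 bonds to C, 2 bonds to O → oxidation state +2.
After: C2 has 2 bonds to C, 1 bond to H, 1 bond to O → oxidation state 0.
Δ = 0 − (+2) = -2, so this is a reduction at C2.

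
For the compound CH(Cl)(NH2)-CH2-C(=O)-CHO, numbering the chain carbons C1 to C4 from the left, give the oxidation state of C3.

Bonds to more-electronegative neighbours contribute +1 each, bonds to H or metals contribute −1 each, and C–C bonds contribute 0.
C3 has one bond to C (0), one bond to C (0), a double bond to O (2×+1 = +2).
Oxidation state = 0 + 0 + 2 = +2.

+2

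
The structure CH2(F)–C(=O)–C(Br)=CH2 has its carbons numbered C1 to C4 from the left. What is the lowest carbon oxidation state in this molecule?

Tallying each carbon's bonds:
C1: 1C, 2H, 1F → 0 − 2 + 1 = -1
C2: 2C, 2O → 0 + 2 = +2
C3: 3C, 1Br → 0 + 1 = +1
C4: 2C, 2H → 0 − 2 = -2
The lowest value is -2.

-2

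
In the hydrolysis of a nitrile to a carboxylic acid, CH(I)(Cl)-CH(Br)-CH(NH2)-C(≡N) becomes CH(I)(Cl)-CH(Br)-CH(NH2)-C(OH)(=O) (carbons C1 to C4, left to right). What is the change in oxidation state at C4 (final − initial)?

0

Before: C4 has 1 bond to C, 3 bonds to N → oxidation state +3.
After: C4 has 1 bond to C, 3 bonds to O → oxidation state +3.
Δ = +3 − (+3) = 0, so no net redox change at C4.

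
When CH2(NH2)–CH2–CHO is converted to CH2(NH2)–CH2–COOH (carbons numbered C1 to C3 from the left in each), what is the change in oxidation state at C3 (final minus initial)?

+2

Before: C3 has 1 bond to C, 1 bond to H, 2 bonds to O → oxidation state +1.
After: C3 has 1 bond to C, 3 bonds to O → oxidation state +3.
Δ = +3 − (+1) = +2, so this is an oxidation at C3.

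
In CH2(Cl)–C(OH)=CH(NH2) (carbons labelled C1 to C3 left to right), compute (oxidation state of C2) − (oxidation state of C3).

C2: 3C, 1O → 0 + 1 = +1
C3: 2C, 1H, 1N → 0 − 1 + 1 = 0
Difference: +1 − (0) = +1.

+1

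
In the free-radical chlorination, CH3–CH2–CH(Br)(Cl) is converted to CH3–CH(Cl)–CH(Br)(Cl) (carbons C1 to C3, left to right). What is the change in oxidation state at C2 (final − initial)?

Before: C2 has 2 bonds to C, 2 bonds to H → oxidation state -2.
After: C2 has 2 bonds to C, 1 bond to H, 1 bond to Cl → oxidation state 0.
Δ = 0 − (-2) = +2, so this is an oxidation at C2.

+2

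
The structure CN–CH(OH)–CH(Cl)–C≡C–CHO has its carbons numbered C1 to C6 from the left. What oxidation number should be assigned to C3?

Bonds to more-electronegative neighbours contribute +1 each, bonds to H or metals contribute −1 each, and C–C bonds contribute 0.
C3 has one bond to C (0), one bond to C (0), one bond to Cl (+1), one bond to H (-1).
Oxidation state = 0 + 0 + 1 − 1 = 0.

0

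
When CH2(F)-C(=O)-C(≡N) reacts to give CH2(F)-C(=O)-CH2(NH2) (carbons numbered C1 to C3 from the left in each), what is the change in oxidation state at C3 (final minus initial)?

-4

Before: C3 has 1 bond to C, 3 bonds to N → oxidation state +3.
After: C3 has 1 bond to C, 2 bonds to H, 1 bond to N → oxidation state -1.
Δ = -1 − (+3) = -4, so this is a reduction at C3.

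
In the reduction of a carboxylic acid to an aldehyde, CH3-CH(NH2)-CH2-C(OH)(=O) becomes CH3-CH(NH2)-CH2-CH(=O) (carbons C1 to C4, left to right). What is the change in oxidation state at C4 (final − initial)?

Before: C4 has 1 bond to C, 3 bonds to O → oxidation state +3.
After: C4 has 1 bond to C, 1 bond to H, 2 bonds to O → oxidation state +1.
Δ = +1 − (+3) = -2, so this is a reduction at C4.

-2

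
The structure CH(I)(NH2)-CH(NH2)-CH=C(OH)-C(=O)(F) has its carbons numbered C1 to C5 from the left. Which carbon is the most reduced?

Bonds to more-electronegative neighbours contribute +1 each, bonds to H or metals contribute −1 each, and C–C bonds contribute 0. Tallying each carbon:
C1: 1C, 1H, 1N, 1I → 0 − 1 + 1 + 1 = +1
C2: 2C, 1H, 1N → 0 − 1 + 1 = 0
C3: 3C, 1H → 0 − 1 = -1
C4: 3C, 1O → 0 + 1 = +1
C5: 1C, 2O, 1F → 0 + 2 + 1 = +3
The most reduced carbon is C3 at -1.

C3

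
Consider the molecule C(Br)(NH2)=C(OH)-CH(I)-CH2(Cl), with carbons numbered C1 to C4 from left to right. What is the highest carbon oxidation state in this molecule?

Assign +1 per bond to O/N/halogen, −1 per bond to H or an electropositive element, and 0 per bond to carbon. Tallying each carbon:
C1: 2C, 1N, 1Br → 0 + 1 + 1 = +2
C2: 3C, 1O → 0 + 1 = +1
C3: 2C, 1H, 1I → 0 − 1 + 1 = 0
C4: 1C, 2H, 1Cl → 0 − 2 + 1 = -1
The highest value is +2.

+2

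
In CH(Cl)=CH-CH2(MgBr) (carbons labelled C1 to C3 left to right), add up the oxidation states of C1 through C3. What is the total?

-4

Tallying each carbon's bonds:
C1: 2C, 1H, 1Cl → 0 − 1 + 1 = 0
C2: 3C, 1H → 0 − 1 = -1
C3: 1C, 2H, 1Mg → 0 − 2 − 1 = -3
Sum = 0 − 1 − 3 = -4.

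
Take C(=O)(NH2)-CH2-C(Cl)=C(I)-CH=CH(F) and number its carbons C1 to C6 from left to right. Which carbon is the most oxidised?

C1

Tallying each carbon's bonds:
C1: 1C, 2O, 1N → 0 + 2 + 1 = +3
C2: 2C, 2H → 0 − 2 = -2
C3: 3C, 1Cl → 0 + 1 = +1
C4: 3C, 1I → 0 + 1 = +1
C5: 3C, 1H → 0 − 1 = -1
C6: 2C, 1H, 1F → 0 − 1 + 1 = 0
The most oxidised carbon is C1 at +3.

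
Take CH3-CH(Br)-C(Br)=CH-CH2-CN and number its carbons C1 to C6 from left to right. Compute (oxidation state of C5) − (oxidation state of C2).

C5: 2C, 2H → 0 − 2 = -2
C2: 2C, 1H, 1Br → 0 − 1 + 1 = 0
Difference: -2 − (0) = -2.

-2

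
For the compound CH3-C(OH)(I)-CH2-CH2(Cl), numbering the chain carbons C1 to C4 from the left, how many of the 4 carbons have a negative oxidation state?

3

Tallying each carbon's bonds:
C1: 1C, 3H → 0 − 3 = -3
C2: 2C, 1O, 1I → 0 + 1 + 1 = +2
C3: 2C, 2H → 0 − 2 = -2
C4: 1C, 2H, 1Cl → 0 − 2 + 1 = -1
3 carbons (C1, C3, C4) meet the condition.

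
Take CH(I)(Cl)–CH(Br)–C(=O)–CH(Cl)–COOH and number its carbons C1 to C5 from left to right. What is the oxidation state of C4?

0

Assign +1 per bond to O/N/halogen, −1 per bond to H or an electropositive element, and 0 per bond to carbon.
C4 has one bond to C (0), one bond to C (0), one bond to Cl (+1), one bond to H (-1).
Oxidation state = 0 + 0 + 1 − 1 = 0.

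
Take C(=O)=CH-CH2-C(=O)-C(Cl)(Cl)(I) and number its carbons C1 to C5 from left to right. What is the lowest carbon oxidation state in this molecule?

-2

Assign +1 per bond to O/N/halogen, −1 per bond to H or an electropositive element, and 0 per bond to carbon. Tallying each carbon:
C1: 2C, 2O → 0 + 2 = +2
C2: 3C, 1H → 0 − 1 = -1
C3: 2C, 2H → 0 − 2 = -2
C4: 2C, 2O → 0 + 2 = +2
C5: 1C, 2Cl, 1I → 0 + 2 + 1 = +3
The lowest value is -2.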